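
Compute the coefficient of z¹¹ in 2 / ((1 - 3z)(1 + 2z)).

Partial fractions give a closed form: a_n = (6/5)·3^n + (4/5)·(-2)^n.
At n = 11: a_11 = 210938.

210938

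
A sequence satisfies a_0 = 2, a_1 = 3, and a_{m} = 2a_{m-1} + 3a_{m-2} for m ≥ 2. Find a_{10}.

73812

The ordinary generating function has denominator 1 - 2z - 3z^2.
Iterating the recurrence: a_0,…,a_{10} = 2, 3, 12, 33, 102, 303, 912, 2733, 8202, 24603, 73812.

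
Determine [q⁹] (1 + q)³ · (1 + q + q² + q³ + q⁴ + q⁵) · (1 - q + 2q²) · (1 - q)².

-2

(1 + q)³ has coefficients 1,3,3,1 for degrees 0…3.
(1 + q + q² + q³ + q⁴ + q⁵) has coefficients 1,1,1,1,1,1,0,0,0,0 for degrees 0…9.
Multiplying by (1 - q + 2q²) gives running coefficients 1,0,2,2,2,2,1,2,0,0 for degrees 0…9.
Finally multiplying by (1 - q)², the product of all factors after the first has coefficients 1,-2,3,-2,0,0,-1,2,-3,2 for degrees 0…9.
[q⁹] = 1·2 + 3·(-3) + 3·2 + 1·(-1) = -2.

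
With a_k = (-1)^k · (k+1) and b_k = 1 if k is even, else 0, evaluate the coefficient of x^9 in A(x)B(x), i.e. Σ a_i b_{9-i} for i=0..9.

The convolution is the x^9 coefficient of A(x)B(x).
Σ = 1·0 − 2·1 + 3·0 − 4·1 + 5·0 − 6·1 + 7·0 − 8·1 + 9·0 − 10·1 = -30.

-30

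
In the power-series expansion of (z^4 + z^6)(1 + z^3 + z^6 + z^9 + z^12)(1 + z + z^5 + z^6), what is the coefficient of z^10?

3

(z^4 + z^6) has coefficients 0,0,0,0,1,0,1 for degrees 0…6.
(1 + z^3 + z^6 + z^9 + z^12) has coefficients 1,0,0,1,0,0,1,0,0,1,0 for degrees 0…10.
Finally multiplying by (1 + z + z^5 + z^6), the product of all factors after the first has coefficients 1,1,0,1,1,1,2,1,1,2,1 for degrees 0…10.
[z^10] = 1·2 + 1·1 = 3.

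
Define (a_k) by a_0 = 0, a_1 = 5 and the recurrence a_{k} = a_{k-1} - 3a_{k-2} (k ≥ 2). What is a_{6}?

80

The ordinary generating function has denominator 1 - z + 3z^2.
Iterating the recurrence: a_0,…,a_{6} = 0, 5, 5, -10, -25, 5, 80.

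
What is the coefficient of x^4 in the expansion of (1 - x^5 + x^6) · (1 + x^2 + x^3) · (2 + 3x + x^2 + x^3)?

(1 - x^5 + x^6) has coefficients 1,0,0,0,0 for degrees 0…4.
(1 + x^2 + x^3) has coefficients 1,0,1,1,0 for degrees 0…4.
Finally multiplying by (2 + 3x + x^2 + x^3), the product of all factors after the first has coefficients 2,3,3,6,4 for degrees 0…4.
[x^4] = 1·4 = 4.

4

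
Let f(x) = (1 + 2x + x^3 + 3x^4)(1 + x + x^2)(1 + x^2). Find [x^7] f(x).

4

(1 + 2x + x^3 + 3x^4) has coefficients 1,2,0,1,3 for degrees 0…4.
(1 + x + x^2) has coefficients 1,1,1,0,0,0,0,0 for degrees 0…7.
Finally multiplying by (1 + x^2), the product of all factors after the first has coefficients 1,1,2,1,1,0,0,0 for degrees 0…7.
[x^7] = 1·0 + 2·0 + 1·1 + 3·1 = 4.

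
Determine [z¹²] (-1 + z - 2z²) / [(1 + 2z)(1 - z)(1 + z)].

The denominator gives the recurrence a_n = −2a_(n−1) + a_(n−2) + 2a_(n−3) for n ≥ 3; the numerator fixes a_0 = -1, a_1 = 3, a_2 = -9.
Iterating: -1, 3, -9, 19, -41, 83, -169, 339, -681, 1363, -2729, 5459, -10921, so a_12 = -10921.

-10921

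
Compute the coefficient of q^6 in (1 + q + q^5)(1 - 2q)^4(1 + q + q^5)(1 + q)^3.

-56

(1 + q + q^5) has coefficients 1,1,0,0,0,1 for degrees 0…5.
(1 - 2q)^4 has coefficients 1,-8,24,-32,16,0,0 for degrees 0…6.
Multiplying by (1 + q + q^5) gives running coefficients 1,-7,16,-8,-16,17,-8 for degrees 0…6.
Finally multiplying by (1 + q)^3, the product of all factors after the first has coefficients 1,-4,-2,20,1,-39,-13 for degrees 0…6.
[q^6] = 1·(-13) + 1·(-39) + 1·(-4) = -56.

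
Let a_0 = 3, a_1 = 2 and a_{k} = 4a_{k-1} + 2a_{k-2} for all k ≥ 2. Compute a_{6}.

5304

The ordinary generating function has denominator 1 - 4y - 2y^2.
Iterating the recurrence: a_0,…,a_{6} = 3, 2, 14, 60, 268, 1192, 5304.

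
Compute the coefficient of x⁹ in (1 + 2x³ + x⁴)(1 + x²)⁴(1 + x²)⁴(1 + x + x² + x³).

(1 + 2x³ + x⁴) has coefficients 1,0,0,2,1 for degrees 0…4.
(1 + x²)⁴ has coefficients 1,0,4,0,6,0,4,0,1,0 for degrees 0…9.
Multiplying by (1 + x²)⁴ gives running coefficients 1,0,8,0,28,0,56,0,70,0 for degrees 0…9.
Finally multiplying by (1 + x + x² + x³), the product of all factors after the first has coefficients 1,1,9,9,36,36,84,84,126,126 for degrees 0…9.
[x⁹] = 1·126 + 2·84 + 1·36 = 330.

330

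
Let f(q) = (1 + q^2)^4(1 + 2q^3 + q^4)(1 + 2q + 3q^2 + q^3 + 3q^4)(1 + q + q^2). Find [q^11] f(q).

244

(1 + q^2)^4 has coefficients 1,0,4,0,6,0,4,0,1 for degrees 0…8.
(1 + 2q^3 + q^4) has coefficients 1,0,0,2,1,0,0,0,0,0,0,0 for degrees 0…11.
Multiplying by (1 + 2q + 3q^2 + q^3 + 3q^4) gives running coefficients 1,2,3,3,8,8,5,7,3,0,0,0 for degrees 0…11.
Finally multiplying by (1 + q + q^2), the product of all factors after the first has coefficients 1,3,6,8,14,19,21,20,15,10,3,0 for degrees 0…11.
[q^11] = 1·0 + 4·10 + 6·20 + 4·19 + 1·8 = 244.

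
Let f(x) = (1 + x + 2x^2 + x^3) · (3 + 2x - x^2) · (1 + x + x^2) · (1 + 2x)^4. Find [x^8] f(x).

(1 + x + 2x^2 + x^3) has coefficients 1,1,2,1 for degrees 0…3.
(3 + 2x - x^2) has coefficients 3,2,-1,0,0,0,0,0,0 for degrees 0…8.
Multiplying by (1 + x + x^2) gives running coefficients 3,5,4,1,-1,0,0,0,0 for degrees 0…8.
Finally multiplying by (1 + 2x)^4, the product of all factors after the first has coefficients 3,29,116,249,311,224,72,-16,-16 for degrees 0…8.
[x^8] = 1·(-16) + 1·(-16) + 2·72 + 1·224 = 336.

336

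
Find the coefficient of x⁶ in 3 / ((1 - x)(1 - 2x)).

381

Partial fractions give a closed form: a_n = (-3)·1^n + (6)·2^n.
At n = 6: a_6 = 381.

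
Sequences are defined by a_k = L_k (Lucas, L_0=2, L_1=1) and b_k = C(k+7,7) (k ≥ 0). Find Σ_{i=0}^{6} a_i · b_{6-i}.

6052

The convolution is the t^6 coefficient of A(t)B(t).
Σ = 2·1716 + 1·792 + 3·330 + 4·120 + 7·36 + 11·8 + 18·1 = 6052.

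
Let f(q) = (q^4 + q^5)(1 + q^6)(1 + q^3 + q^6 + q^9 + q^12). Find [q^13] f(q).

(q^4 + q^5) has coefficients 0,0,0,0,1,1 for degrees 0…5.
(1 + q^6) has coefficients 1,0,0,0,0,0,1,0,0,0,0,0,0,0 for degrees 0…13.
Finally multiplying by (1 + q^3 + q^6 + q^9 + q^12), the product of all factors after the first has coefficients 1,0,0,1,0,0,2,0,0,2,0,0,2,0 for degrees 0…13.
[q^13] = 1·2 + 1·0 = 2.

2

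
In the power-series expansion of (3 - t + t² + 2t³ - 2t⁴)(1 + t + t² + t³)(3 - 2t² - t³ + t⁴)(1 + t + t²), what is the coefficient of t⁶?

-15

(3 - t + t² + 2t³ - 2t⁴) has coefficients 3,-1,1,2,-2 for degrees 0…4.
(1 + t + t² + t³) has coefficients 1,1,1,1,0,0,0 for degrees 0…6.
Multiplying by (3 - 2t² - t³ + t⁴) gives running coefficients 3,3,1,0,-2,-2,0 for degrees 0…6.
Finally multiplying by (1 + t + t²), the product of all factors after the first has coefficients 3,6,7,4,-1,-4,-4 for degrees 0…6.
[t⁶] = 3·(-4) − 1·(-4) + 1·(-1) + 2·4 − 2·7 = -15.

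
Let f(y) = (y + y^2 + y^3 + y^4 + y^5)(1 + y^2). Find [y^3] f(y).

2

(y + y^2 + y^3 + y^4 + y^5) has coefficients 0,1,1,1 for degrees 0…3.
(1 + y^2) has coefficients 1,0,1,0 for degrees 0…3.
[y^3] = 1·1 + 1·0 + 1·1 = 2.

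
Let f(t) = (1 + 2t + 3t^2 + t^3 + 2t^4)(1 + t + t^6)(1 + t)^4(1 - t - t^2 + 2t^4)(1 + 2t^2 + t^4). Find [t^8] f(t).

7

(1 + 2t + 3t^2 + t^3 + 2t^4) has coefficients 1,2,3,1,2 for degrees 0…4.
(1 + t + t^6) has coefficients 1,1,0,0,0,0,1,0,0 for degrees 0…8.
Multiplying by (1 + t)^4 gives running coefficients 1,5,10,10,5,1,1,4,6 for degrees 0…8.
Multiplying by (1 - t - t^2 + 2t^4) gives running coefficients 1,4,4,-5,-13,-4,15,22,11 for degrees 0…8.
Finally multiplying by (1 + 2t^2 + t^4), the product of all factors after the first has coefficients 1,4,6,3,-4,-10,-7,9,28 for degrees 0…8.
[t^8] = 1·28 + 2·9 + 3·(-7) + 1·(-10) + 2·(-4) = 7.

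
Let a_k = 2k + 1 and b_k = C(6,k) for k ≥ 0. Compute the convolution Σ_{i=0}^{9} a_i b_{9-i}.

832

Write out a_i and b_{9-i} for i = 0,…,9 and sum the products.
Σ = 1·0 + 3·0 + 5·0 + 7·1 + 9·6 + 11·15 + 13·20 + 15·15 + 17·6 + 19·1 = 832.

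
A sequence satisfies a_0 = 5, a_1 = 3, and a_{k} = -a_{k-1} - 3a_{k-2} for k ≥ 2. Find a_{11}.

The ordinary generating function has denominator 1 + z + 3z^2.
Iterating the recurrence: a_0,…,a_{11} = 5, 3, -18, 9, 45, -72, -63, 279, -90, -747, 1017, 1224.

1224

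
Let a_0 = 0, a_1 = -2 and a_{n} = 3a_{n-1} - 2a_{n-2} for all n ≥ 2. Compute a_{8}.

-510

The ordinary generating function has denominator 1 - 3x + 2x^2.
Iterating the recurrence: a_0,…,a_{8} = 0, -2, -6, -14, -30, -62, -126, -254, -510.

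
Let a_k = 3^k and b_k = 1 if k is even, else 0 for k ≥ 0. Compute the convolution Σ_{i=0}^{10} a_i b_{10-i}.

This is [x^10] in the product of the two ordinary generating functions.
Σ = 1·1 + 3·0 + 9·1 + 27·0 + 81·1 + 243·0 + 729·1 + 2187·0 + 6561·1 + 19683·0 + 59049·1 = 66430.

66430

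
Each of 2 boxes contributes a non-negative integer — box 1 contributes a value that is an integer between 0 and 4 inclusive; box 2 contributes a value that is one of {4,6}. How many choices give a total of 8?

The generating function for the choices is (1 + q + q^2 + q^3 + q^4)·(q^4 + q^6); the count is [q^8].
(1 + q + q^2 + q^3 + q^4) has coefficients 1,1,1,1,1 for degrees 0…4.
(q^4 + q^6) has coefficients 0,0,0,0,1,0,1,0,0 for degrees 0…8.
[q^8] = 1·0 + 1·0 + 1·1 + 1·0 + 1·1 = 2.

2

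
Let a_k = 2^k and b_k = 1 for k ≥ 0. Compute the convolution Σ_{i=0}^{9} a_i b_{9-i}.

1023

The convolution is the t^9 coefficient of A(t)B(t).
Σ = 1·1 + 2·1 + 4·1 + 8·1 + 16·1 + 32·1 + 64·1 + 128·1 + 256·1 + 512·1 = 1023.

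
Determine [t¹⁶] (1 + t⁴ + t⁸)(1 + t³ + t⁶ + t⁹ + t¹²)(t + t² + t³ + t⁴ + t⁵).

4

(1 + t⁴ + t⁸) has coefficients 1,0,0,0,1,0,0,0,1 for degrees 0…8.
(1 + t³ + t⁶ + t⁹ + t¹²) has coefficients 1,0,0,1,0,0,1,0,0,1,0,0,1,0,0,0,0 for degrees 0…16.
Finally multiplying by (t + t² + t³ + t⁴ + t⁵), the product of all factors after the first has coefficients 0,1,1,1,2,2,1,2,2,1,2,2,1,2,2,1,1 for degrees 0…16.
[t¹⁶] = 1·1 + 1·1 + 1·2 = 4.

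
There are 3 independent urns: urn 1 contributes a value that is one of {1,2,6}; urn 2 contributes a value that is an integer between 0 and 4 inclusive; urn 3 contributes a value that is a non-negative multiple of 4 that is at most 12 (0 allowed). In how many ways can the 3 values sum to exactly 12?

3

The generating function for the choices is (z + z^2 + z^6)·(1 + z + z^2 + z^3 + z^4)·(1 + z^4 + z^8 + z^12); the count is [z^12].
(z + z^2 + z^6) has coefficients 0,1,1,0,0,0,1 for degrees 0…6.
(1 + z + z^2 + z^3 + z^4) has coefficients 1,1,1,1,1,0,0,0,0,0,0,0,0 for degrees 0…12.
Finally multiplying by (1 + z^4 + z^8 + z^12), the product of all factors after the first has coefficients 1,1,1,1,2,1,1,1,2,1,1,1,2 for degrees 0…12.
[z^12] = 1·1 + 1·1 + 1·1 = 3.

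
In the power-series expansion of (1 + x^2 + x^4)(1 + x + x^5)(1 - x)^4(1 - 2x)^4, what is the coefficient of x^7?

(1 + x^2 + x^4) has coefficients 1,0,1,0,1 for degrees 0…4.
(1 + x + x^5) has coefficients 1,1,0,0,0,1,0,0 for degrees 0…7.
Multiplying by (1 - x)^4 gives running coefficients 1,-3,2,2,-3,2,-4,6 for degrees 0…7.
Finally multiplying by (1 - 2x)^4, the product of all factors after the first has coefficients 1,-11,50,-118,141,-38,-124,214 for degrees 0…7.
[x^7] = 1·214 + 1·(-38) + 1·(-118) = 58.

58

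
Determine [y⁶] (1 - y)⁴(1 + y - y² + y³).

(1 - y)⁴ has coefficients 1,-4,6,-4,1 for degrees 0…4.
(1 + y - y² + y³) has coefficients 1,1,-1,1,0,0,0 for degrees 0…6.
[y⁶] = 1·0 − 4·0 + 6·0 − 4·1 + 1·(-1) = -5.

-5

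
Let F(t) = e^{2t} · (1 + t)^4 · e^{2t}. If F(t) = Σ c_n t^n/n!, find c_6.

The EGF product rule gives c_6 = Σ_{k_1+k_2+k_3=6} C(6; k_1,k_2,k_3) · ∏ g_i(k_i), where e^{2t} gives (2)^k; (1+t)^4 gives the falling factorial (4)_k; e^{2t} gives (2)^k.
g_1(k) for k = 0…6: 1, 2, 4, 8, 16, 32, 64.
g_2(k) for k = 0…6: 1, 4, 12, 24, 24, 0, 0.
g_3(k) for k = 0…6: 1, 2, 4, 8, 16, 32, 64.
First combine the last two factors: h(k) = Σ_j C(k,j)·g_2(j)·g_3(k−j) for k = 0…6: 1, 6, 32, 152, 648, 2512, 8992.
c_6 = Σ_k C(6,k)·g_1(k)·h(6−k) = 1·1·8992 + 6·2·2512 + 15·4·648 + 20·8·152 + 15·16·32 + 6·32·6 + 1·64·1 = 8992 + 30144 + 38880 + 24320 + 7680 + 1152 + 64 = 111232.

111232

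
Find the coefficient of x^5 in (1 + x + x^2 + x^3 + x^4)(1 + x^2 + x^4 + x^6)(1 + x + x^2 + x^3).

9

(1 + x + x^2 + x^3 + x^4) has coefficients 1,1,1,1,1 for degrees 0…4.
(1 + x^2 + x^4 + x^6) has coefficients 1,0,1,0,1,0 for degrees 0…5.
Finally multiplying by (1 + x + x^2 + x^3), the product of all factors after the first has coefficients 1,1,2,2,2,2 for degrees 0…5.
[x^5] = 1·2 + 1·2 + 1·2 + 1·2 + 1·1 = 9.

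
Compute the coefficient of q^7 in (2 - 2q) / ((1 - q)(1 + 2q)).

-256

Partial fractions give a closed form: a_n = (2)·(-2)^n.
At n = 7: a_7 = -256.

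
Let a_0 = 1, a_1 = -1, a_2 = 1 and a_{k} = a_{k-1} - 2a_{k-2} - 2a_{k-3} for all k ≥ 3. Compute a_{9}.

The ordinary generating function has denominator 1 - x + 2x^2 + 2x^3.
Iterating the recurrence: a_0,…,a_{9} = 1, -1, 1, 1, 1, -3, -7, -3, 17, 37.

37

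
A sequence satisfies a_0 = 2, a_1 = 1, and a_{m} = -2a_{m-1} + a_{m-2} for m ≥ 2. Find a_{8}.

The ordinary generating function has denominator 1 + 2t - t^2.
Iterating the recurrence: a_0,…,a_{8} = 2, 1, 0, 1, -2, 5, -12, 29, -70.

-70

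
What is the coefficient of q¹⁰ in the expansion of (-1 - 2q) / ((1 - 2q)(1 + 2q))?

Partial fractions give a closed form: a_n = (-1)·2^n.
At n = 10: a_10 = -1024.

-1024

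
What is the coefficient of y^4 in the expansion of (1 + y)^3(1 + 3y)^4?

(1 + y)^3 has coefficients 1,3,3,1 for degrees 0…3.
(1 + 3y)^4 has coefficients 1,12,54,108,81 for degrees 0…4.
[y^4] = 1·81 + 3·108 + 3·54 + 1·12 = 579.

579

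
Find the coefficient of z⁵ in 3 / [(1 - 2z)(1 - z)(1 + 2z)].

63

The denominator gives the recurrence a_n = a_(n−1) + 4a_(n−2) − 4a_(n−3) for n ≥ 3; the numerator fixes a_0 = 3, a_1 = 3, a_2 = 15.
Iterating: 3, 3, 15, 15, 63, 63, so a_5 = 63.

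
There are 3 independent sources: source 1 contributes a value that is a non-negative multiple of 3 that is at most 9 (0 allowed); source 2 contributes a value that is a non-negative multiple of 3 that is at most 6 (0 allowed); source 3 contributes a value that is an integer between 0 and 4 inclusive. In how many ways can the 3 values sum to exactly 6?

5

The generating function for the choices is (1 + t^3 + t^6 + t^9)·(1 + t^3 + t^6)·(1 + t + t^2 + t^3 + t^4); the count is [t^6].
(1 + t^3 + t^6 + t^9) has coefficients 1,0,0,1,0,0,1 for degrees 0…6.
(1 + t^3 + t^6) has coefficients 1,0,0,1,0,0,1 for degrees 0…6.
Finally multiplying by (1 + t + t^2 + t^3 + t^4), the product of all factors after the first has coefficients 1,1,1,2,2,1,2 for degrees 0…6.
[t^6] = 1·2 + 1·2 + 1·1 = 5.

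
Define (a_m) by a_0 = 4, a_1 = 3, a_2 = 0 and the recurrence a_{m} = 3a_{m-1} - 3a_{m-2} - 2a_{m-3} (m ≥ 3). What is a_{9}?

The ordinary generating function has denominator 1 - 3x + 3x^2 + 2x^3.
Iterating the recurrence: a_0,…,a_{9} = 4, 3, 0, -17, -57, -120, -155, 9, 732, 2479.

2479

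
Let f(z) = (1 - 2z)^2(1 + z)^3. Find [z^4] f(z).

8

(1 - 2z)^2 has coefficients 1,-4,4 for degrees 0…2.
(1 + z)^3 has coefficients 1,3,3,1,0 for degrees 0…4.
[z^4] = 1·0 − 4·1 + 4·3 = 8.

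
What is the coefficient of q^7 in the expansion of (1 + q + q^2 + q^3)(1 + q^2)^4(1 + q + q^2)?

(1 + q + q^2 + q^3) has coefficients 1,1,1,1 for degrees 0…3.
(1 + q^2)^4 has coefficients 1,0,4,0,6,0,4,0 for degrees 0…7.
Finally multiplying by (1 + q + q^2), the product of all factors after the first has coefficients 1,1,5,4,10,6,10,4 for degrees 0…7.
[q^7] = 1·4 + 1·10 + 1·6 + 1·10 = 30.

30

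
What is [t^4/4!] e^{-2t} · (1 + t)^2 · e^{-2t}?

-64

The EGF product rule gives c_4 = Σ_{k_1+k_2+k_3=4} C(4; k_1,k_2,k_3) · ∏ g_i(k_i), where e^{-2t} gives (-2)^k; (1+t)^2 gives the falling factorial (2)_k; e^{-2t} gives (-2)^k.
g_1(k) for k = 0…4: 1, -2, 4, -8, 16.
g_2(k) for k = 0…4: 1, 2, 2, 0, 0.
g_3(k) for k = 0…4: 1, -2, 4, -8, 16.
First combine the last two factors: h(k) = Σ_j C(k,j)·g_2(j)·g_3(k−j) for k = 0…4: 1, 0, -2, 4, 0.
c_4 = Σ_k C(4,k)·g_1(k)·h(4−k) = 4·(-2)·4 + 6·4·(-2) + 1·16·1 = −32 − 48 + 16 = -64.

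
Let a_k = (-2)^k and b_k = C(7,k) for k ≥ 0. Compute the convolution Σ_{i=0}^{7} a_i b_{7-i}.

Write out a_i and b_{7-i} for i = 0,…,7 and sum the products.
Σ = 1·1 − 2·7 + 4·21 − 8·35 + 16·35 − 32·21 + 64·7 − 128·1 = -1.

-1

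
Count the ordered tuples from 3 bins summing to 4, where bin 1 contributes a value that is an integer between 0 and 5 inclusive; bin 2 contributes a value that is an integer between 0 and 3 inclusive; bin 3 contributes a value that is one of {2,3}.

5

The generating function for the choices is (1 + z + z^2 + z^3 + z^4 + z^5)·(1 + z + z^2 + z^3)·(z^2 + z^3); the count is [z^4].
(1 + z + z^2 + z^3 + z^4 + z^5) has coefficients 1,1,1,1,1 for degrees 0…4.
(1 + z + z^2 + z^3) has coefficients 1,1,1,1,0 for degrees 0…4.
Finally multiplying by (z^2 + z^3), the product of all factors after the first has coefficients 0,0,1,2,2 for degrees 0…4.
[z^4] = 1·2 + 1·2 + 1·1 + 1·0 + 1·0 = 5.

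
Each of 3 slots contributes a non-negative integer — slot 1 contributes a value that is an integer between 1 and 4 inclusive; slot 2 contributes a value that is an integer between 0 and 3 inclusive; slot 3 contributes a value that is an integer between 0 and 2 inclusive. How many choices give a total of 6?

9

The generating function for the choices is (z + z² + z³ + z⁴)·(1 + z + z² + z³)·(1 + z + z²); the count is [z⁶].
(z + z² + z³ + z⁴) has coefficients 0,1,1,1,1 for degrees 0…4.
(1 + z + z² + z³) has coefficients 1,1,1,1,0,0,0 for degrees 0…6.
Finally multiplying by (1 + z + z²), the product of all factors after the first has coefficients 1,2,3,3,2,1,0 for degrees 0…6.
[z⁶] = 1·1 + 1·2 + 1·3 + 1·3 = 9.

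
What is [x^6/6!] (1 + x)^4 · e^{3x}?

The EGF product rule gives c_6 = Σ_{k_1+k_2=6} C(6; k_1,k_2) · ∏ g_i(k_i), where (1+x)^4 gives the falling factorial (4)_k; e^{3x} gives (3)^k.
g_1(k) for k = 0…6: 1, 4, 12, 24, 24, 0, 0.
g_2(k) for k = 0…6: 1, 3, 9, 27, 81, 243, 729.
c_6 = Σ_k C(6,k)·g_1(k)·g_2(6−k) = 1·1·729 + 6·4·243 + 15·12·81 + 20·24·27 + 15·24·9 = 729 + 5832 + 14580 + 12960 + 3240 = 37341.

37341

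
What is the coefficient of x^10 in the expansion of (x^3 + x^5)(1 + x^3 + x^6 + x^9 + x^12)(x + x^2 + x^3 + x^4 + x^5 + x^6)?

(x^3 + x^5) has coefficients 0,0,0,1,0,1 for degrees 0…5.
(1 + x^3 + x^6 + x^9 + x^12) has coefficients 1,0,0,1,0,0,1,0,0,1,0 for degrees 0…10.
Finally multiplying by (x + x^2 + x^3 + x^4 + x^5 + x^6), the product of all factors after the first has coefficients 0,1,1,1,2,2,2,2,2,2,2 for degrees 0…10.
[x^10] = 1·2 + 1·2 = 4.

4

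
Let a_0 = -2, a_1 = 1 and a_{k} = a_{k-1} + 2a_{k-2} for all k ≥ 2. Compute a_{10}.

-343

The ordinary generating function has denominator 1 - x - 2x^2.
Iterating the recurrence: a_0,…,a_{10} = -2, 1, -3, -1, -7, -9, -23, -41, -87, -169, -343.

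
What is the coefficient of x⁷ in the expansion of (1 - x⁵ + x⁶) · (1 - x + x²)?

(1 - x⁵ + x⁶) has coefficients 1,0,0,0,0,-1,1 for degrees 0…6.
(1 - x + x²) has coefficients 1,-1,1,0,0,0,0,0 for degrees 0…7.
[x⁷] = 1·0 − 1·1 + 1·(-1) = -2.

-2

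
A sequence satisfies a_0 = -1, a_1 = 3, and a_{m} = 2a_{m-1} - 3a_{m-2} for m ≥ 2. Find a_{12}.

The ordinary generating function has denominator 1 - 2t + 3t^2.
Iterating the recurrence: a_0,…,a_{12} = -1, 3, 9, 9, -9, -45, -63, 9, 207, 387, 153, -855, -2169.

-2169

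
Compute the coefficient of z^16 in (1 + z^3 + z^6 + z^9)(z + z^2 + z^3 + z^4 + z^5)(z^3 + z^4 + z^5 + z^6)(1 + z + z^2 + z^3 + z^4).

32

(1 + z^3 + z^6 + z^9) has coefficients 1,0,0,1,0,0,1,0,0,1 for degrees 0…9.
(z + z^2 + z^3 + z^4 + z^5) has coefficients 0,1,1,1,1,1,0,0,0,0,0,0,0,0,0,0,0 for degrees 0…16.
Multiplying by (z^3 + z^4 + z^5 + z^6) gives running coefficients 0,0,0,0,1,2,3,4,4,3,2,1,0,0,0,0,0 for degrees 0…16.
Finally multiplying by (1 + z + z^2 + z^3 + z^4), the product of all factors after the first has coefficients 0,0,0,0,1,3,6,10,14,16,16,14,10,6,3,1,0 for degrees 0…16.
[z^16] = 1·0 + 1·6 + 1·16 + 1·10 = 32.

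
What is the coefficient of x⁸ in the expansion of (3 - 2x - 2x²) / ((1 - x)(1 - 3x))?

The denominator gives the recurrence a_n = 4a_(n−1) − 3a_(n−2) for n ≥ 3; the numerator fixes a_0 = 3, a_1 = 10, a_2 = 29.
Iterating: 3, 10, 29, 86, 257, 770, 2309, 6926, 20777, so a_8 = 20777.

20777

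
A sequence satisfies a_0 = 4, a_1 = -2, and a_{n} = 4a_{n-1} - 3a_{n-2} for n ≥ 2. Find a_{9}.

-59042

The ordinary generating function has denominator 1 - 4y + 3y^2.
Iterating the recurrence: a_0,…,a_{9} = 4, -2, -20, -74, -236, -722, -2180, -6554, -19676, -59042.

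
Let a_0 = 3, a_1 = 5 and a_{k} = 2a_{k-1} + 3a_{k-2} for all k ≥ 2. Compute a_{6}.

1459

The ordinary generating function has denominator 1 - 2z - 3z^2.
Iterating the recurrence: a_0,…,a_{6} = 3, 5, 19, 53, 163, 485, 1459.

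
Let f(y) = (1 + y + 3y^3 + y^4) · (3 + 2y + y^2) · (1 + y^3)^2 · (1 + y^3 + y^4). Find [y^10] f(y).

(1 + y + 3y^3 + y^4) has coefficients 1,1,0,3,1 for degrees 0…4.
(3 + 2y + y^2) has coefficients 3,2,1,0,0,0,0,0,0,0,0 for degrees 0…10.
Multiplying by (1 + y^3)^2 gives running coefficients 3,2,1,6,4,2,3,2,1,0,0 for degrees 0…10.
Finally multiplying by (1 + y^3 + y^4), the product of all factors after the first has coefficients 3,2,1,9,9,5,10,12,7,5,5 for degrees 0…10.
[y^10] = 1·5 + 1·5 + 3·12 + 1·10 = 56.

56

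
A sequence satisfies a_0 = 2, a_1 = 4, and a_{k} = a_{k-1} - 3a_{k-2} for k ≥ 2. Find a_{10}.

The ordinary generating function has denominator 1 - y + 3y^2.
Iterating the recurrence: a_0,…,a_{10} = 2, 4, -2, -14, -8, 34, 58, -44, -218, -86, 568.

568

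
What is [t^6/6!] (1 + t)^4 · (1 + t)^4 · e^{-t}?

The EGF product rule gives c_6 = Σ_{k_1+k_2+k_3=6} C(6; k_1,k_2,k_3) · ∏ g_i(k_i), where (1+t)^4 gives the falling factorial (4)_k; (1+t)^4 gives the falling factorial (4)_k; e^{-t} gives (-1)^k.
g_1(k) for k = 0…6: 1, 4, 12, 24, 24, 0, 0.
g_2(k) for k = 0…6: 1, 4, 12, 24, 24, 0, 0.
g_3(k) for k = 0…6: 1, -1, 1, -1, 1, -1, 1.
First combine the last two factors: h(k) = Σ_j C(k,j)·g_2(j)·g_3(k−j) for k = 0…6: 1, 3, 5, -1, -15, 19, 37.
c_6 = Σ_k C(6,k)·g_1(k)·h(6−k) = 1·1·37 + 6·4·19 + 15·12·(-15) + 20·24·(-1) + 15·24·5 = 37 + 456 − 2700 − 480 + 1800 = -887.

-887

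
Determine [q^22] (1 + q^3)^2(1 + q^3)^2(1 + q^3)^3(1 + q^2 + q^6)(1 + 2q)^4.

1016

(1 + q^3)^2 has coefficients 1,0,0,2,0,0,1 for degrees 0…6.
(1 + q^3)^2 has coefficients 1,0,0,2,0,0,1,0,0,0,0,0,0,0,0,0,0,0,0,0,0,0,0 for degrees 0…22.
Multiplying by (1 + q^3)^3 gives running coefficients 1,0,0,5,0,0,10,0,0,10,0,0,5,0,0,1,0,0,0,0,0,0,0 for degrees 0…22.
Multiplying by (1 + q^2 + q^6) gives running coefficients 1,0,1,5,0,5,11,0,10,15,0,10,15,0,5,11,0,1,5,0,0,1,0 for degrees 0…22.
Finally multiplying by (1 + 2q)^4, the product of all factors after the first has coefficients 1,8,25,45,80,157,227,288,434,527,536,690,735,600,685,691,448,425,445,240,152,177,88 for degrees 0…22.
[q^22] = 1·88 + 2·240 + 1·448 = 1016.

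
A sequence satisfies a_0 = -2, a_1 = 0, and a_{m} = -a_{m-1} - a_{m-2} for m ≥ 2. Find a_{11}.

The ordinary generating function has denominator 1 + q + q^2.
Iterating the recurrence: a_0,…,a_{11} = -2, 0, 2, -2, 0, 2, -2, 0, 2, -2, 0, 2.

2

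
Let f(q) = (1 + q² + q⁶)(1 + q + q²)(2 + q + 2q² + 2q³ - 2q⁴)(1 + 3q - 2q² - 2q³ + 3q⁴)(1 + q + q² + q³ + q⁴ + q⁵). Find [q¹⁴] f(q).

37

(1 + q² + q⁶) has coefficients 1,0,1,0,0,0,1 for degrees 0…6.
(1 + q + q²) has coefficients 1,1,1,0,0,0,0,0,0,0,0,0,0,0,0 for degrees 0…14.
Multiplying by (2 + q + 2q² + 2q³ - 2q⁴) gives running coefficients 2,3,5,5,2,0,-2,0,0,0,0,0,0,0,0 for degrees 0…14.
Multiplying by (1 + 3q - 2q² - 2q³ + 3q⁴) gives running coefficients 2,9,10,10,7,-5,-1,5,10,4,-6,0,0,0,0 for degrees 0…14.
Finally multiplying by (1 + q + q² + q³ + q⁴ + q⁵), the product of all factors after the first has coefficients 2,11,21,31,38,33,30,26,26,20,7,12,13,8,-2 for degrees 0…14.
[q¹⁴] = 1·(-2) + 1·13 + 1·26 = 37.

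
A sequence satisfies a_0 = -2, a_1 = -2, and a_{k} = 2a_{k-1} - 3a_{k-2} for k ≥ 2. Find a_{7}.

-86

The ordinary generating function has denominator 1 - 2x + 3x^2.
Iterating the recurrence: a_0,…,a_{7} = -2, -2, 2, 10, 14, -2, -46, -86.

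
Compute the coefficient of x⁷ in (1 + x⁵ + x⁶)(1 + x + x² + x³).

2

(1 + x⁵ + x⁶) has coefficients 1,0,0,0,0,1,1 for degrees 0…6.
(1 + x + x² + x³) has coefficients 1,1,1,1,0,0,0,0 for degrees 0…7.
[x⁷] = 1·0 + 1·1 + 1·1 = 2.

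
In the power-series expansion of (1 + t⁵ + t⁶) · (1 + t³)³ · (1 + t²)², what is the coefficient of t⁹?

5

(1 + t⁵ + t⁶) has coefficients 1,0,0,0,0,1,1 for degrees 0…6.
(1 + t³)³ has coefficients 1,0,0,3,0,0,3,0,0,1 for degrees 0…9.
Finally multiplying by (1 + t²)², the product of all factors after the first has coefficients 1,0,2,3,1,6,3,3,6,1 for degrees 0…9.
[t⁹] = 1·1 + 1·1 + 1·3 = 5.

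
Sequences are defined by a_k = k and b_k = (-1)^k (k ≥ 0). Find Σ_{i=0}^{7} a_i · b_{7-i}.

4

This is [x^7] in the product of the two ordinary generating functions.
Σ = 0·(-1) + 1·1 + 2·(-1) + 3·1 + 4·(-1) + 5·1 + 6·(-1) + 7·1 = 4.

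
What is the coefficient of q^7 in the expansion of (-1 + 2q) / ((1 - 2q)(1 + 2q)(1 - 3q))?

Partial fractions give a closed form: a_n = (-2/5)·(-2)^n + (-3/5)·3^n.
At n = 7: a_7 = -1261.

-1261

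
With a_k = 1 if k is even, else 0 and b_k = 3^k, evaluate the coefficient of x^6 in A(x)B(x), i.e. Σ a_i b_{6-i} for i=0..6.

820

This is [x^6] in the product of the two ordinary generating functions.
Σ = 1·729 + 0·243 + 1·81 + 0·27 + 1·9 + 0·3 + 1·1 = 820.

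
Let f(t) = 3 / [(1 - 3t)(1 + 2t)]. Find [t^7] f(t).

3783

The denominator gives the recurrence a_n = a_(n−1) + 6a_(n−2) for n ≥ 2; the numerator fixes a_0 = 3, a_1 = 3.
Iterating: 3, 3, 21, 39, 165, 399, 1389, 3783, so a_7 = 3783.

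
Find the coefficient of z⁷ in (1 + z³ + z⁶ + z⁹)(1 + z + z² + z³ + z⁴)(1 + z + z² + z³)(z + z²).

(1 + z³ + z⁶ + z⁹) has coefficients 1,0,0,1,0,0,1,0 for degrees 0…7.
(1 + z + z² + z³ + z⁴) has coefficients 1,1,1,1,1,0,0,0 for degrees 0…7.
Multiplying by (1 + z + z² + z³) gives running coefficients 1,2,3,4,4,3,2,1 for degrees 0…7.
Finally multiplying by (z + z²), the product of all factors after the first has coefficients 0,1,3,5,7,8,7,5 for degrees 0…7.
[z⁷] = 1·5 + 1·7 + 1·1 = 13.

13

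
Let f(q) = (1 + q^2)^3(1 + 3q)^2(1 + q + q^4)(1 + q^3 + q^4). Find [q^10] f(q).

(1 + q^2)^3 has coefficients 1,0,3,0,3,0,1 for degrees 0…6.
(1 + 3q)^2 has coefficients 1,6,9,0,0,0,0,0,0,0,0 for degrees 0…10.
Multiplying by (1 + q + q^4) gives running coefficients 1,7,15,9,1,6,9,0,0,0,0 for degrees 0…10.
Finally multiplying by (1 + q^3 + q^4), the product of all factors after the first has coefficients 1,7,15,10,9,28,33,10,7,15,9 for degrees 0…10.
[q^10] = 1·9 + 3·7 + 3·33 + 1·9 = 138.

138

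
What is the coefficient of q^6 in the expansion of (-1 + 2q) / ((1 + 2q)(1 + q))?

-253

The denominator gives the recurrence a_n = −3a_(n−1) − 2a_(n−2) for n ≥ 2; the numerator fixes a_0 = -1, a_1 = 5.
Iterating: -1, 5, -13, 29, -61, 125, -253, so a_6 = -253.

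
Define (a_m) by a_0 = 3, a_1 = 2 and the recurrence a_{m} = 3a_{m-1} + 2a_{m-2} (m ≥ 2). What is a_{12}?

3722592

The ordinary generating function has denominator 1 - 3t - 2t^2.
Iterating the recurrence: a_0,…,a_{12} = 3, 2, 12, 40, 144, 512, 1824, 6496, 23136, 82400, 293472, 1045216, 3722592.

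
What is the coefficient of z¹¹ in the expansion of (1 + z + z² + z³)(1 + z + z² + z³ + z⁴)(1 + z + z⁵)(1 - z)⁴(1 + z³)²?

(1 + z + z² + z³) has coefficients 1,1,1,1 for degrees 0…3.
(1 + z + z² + z³ + z⁴) has coefficients 1,1,1,1,1,0,0,0,0,0,0,0 for degrees 0…11.
Multiplying by (1 + z + z⁵) gives running coefficients 1,2,2,2,2,2,1,1,1,1,0,0 for degrees 0…11.
Multiplying by (1 - z)⁴ gives running coefficients 1,-2,0,2,-1,0,-1,3,-3,1,-1,3 for degrees 0…11.
Finally multiplying by (1 + z³)², the product of all factors after the first has coefficients 1,-2,0,4,-5,0,4,-1,-3,1,4,-3 for degrees 0…11.
[z¹¹] = 1·(-3) + 1·4 + 1·1 + 1·(-3) = -1.

-1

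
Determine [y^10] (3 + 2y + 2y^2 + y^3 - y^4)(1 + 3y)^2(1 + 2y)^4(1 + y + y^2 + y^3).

1096

(3 + 2y + 2y^2 + y^3 - y^4) has coefficients 3,2,2,1,-1 for degrees 0…4.
(1 + 3y)^2 has coefficients 1,6,9,0,0,0,0,0,0,0,0 for degrees 0…10.
Multiplying by (1 + 2y)^4 gives running coefficients 1,14,81,248,424,384,144,0,0,0,0 for degrees 0…10.
Finally multiplying by (1 + y + y^2 + y^3), the product of all factors after the first has coefficients 1,15,96,344,767,1137,1200,952,528,144,0 for degrees 0…10.
[y^10] = 3·0 + 2·144 + 2·528 + 1·952 − 1·1200 = 1096.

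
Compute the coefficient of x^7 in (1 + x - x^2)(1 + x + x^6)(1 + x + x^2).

(1 + x - x^2) has coefficients 1,1,-1 for degrees 0…2.
(1 + x + x^6) has coefficients 1,1,0,0,0,0,1,0 for degrees 0…7.
Finally multiplying by (1 + x + x^2), the product of all factors after the first has coefficients 1,2,2,1,0,0,1,1 for degrees 0…7.
[x^7] = 1·1 + 1·1 − 1·0 = 2.

2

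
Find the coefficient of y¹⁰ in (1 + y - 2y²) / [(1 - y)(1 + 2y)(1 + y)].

Partial fractions give a closed form: a_n = (1)·(-1)^n.
At n = 10: a_10 = 1.

1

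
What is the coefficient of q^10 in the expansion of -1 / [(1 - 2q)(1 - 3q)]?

-175099

The denominator gives the recurrence a_n = 5a_(n−1) − 6a_(n−2) for n ≥ 2; the numerator fixes a_0 = -1, a_1 = -5.
Iterating: -1, -5, -19, -65, -211, -665, -2059, -6305, -19171, -58025, -175099, so a_10 = -175099.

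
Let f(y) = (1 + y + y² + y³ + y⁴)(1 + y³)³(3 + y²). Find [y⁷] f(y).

(1 + y + y² + y³ + y⁴) has coefficients 1,1,1,1,1 for degrees 0…4.
(1 + y³)³ has coefficients 1,0,0,3,0,0,3,0 for degrees 0…7.
Finally multiplying by (3 + y²), the product of all factors after the first has coefficients 3,0,1,9,0,3,9,0 for degrees 0…7.
[y⁷] = 1·0 + 1·9 + 1·3 + 1·0 + 1·9 = 21.

21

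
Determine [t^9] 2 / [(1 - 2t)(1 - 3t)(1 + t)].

The denominator gives the recurrence a_n = 4a_(n−1) − a_(n−2) − 6a_(n−3) for n ≥ 3; the numerator fixes a_0 = 2, a_1 = 8, a_2 = 30.
Iterating: 2, 8, 30, 100, 322, 1008, 3110, 9500, 28842, 87208, so a_9 = 87208.

87208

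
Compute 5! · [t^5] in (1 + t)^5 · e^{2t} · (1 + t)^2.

23272

The EGF product rule gives c_5 = Σ_{k_1+k_2+k_3=5} C(5; k_1,k_2,k_3) · ∏ g_i(k_i), where (1+t)^5 gives the falling factorial (5)_k; e^{2t} gives (2)^k; (1+t)^2 gives the falling factorial (2)_k.
g_1(k) for k = 0…5: 1, 5, 20, 60, 120, 120.
g_2(k) for k = 0…5: 1, 2, 4, 8, 16, 32.
g_3(k) for k = 0…5: 1, 2, 2, 0, 0, 0.
First combine the last two factors: h(k) = Σ_j C(k,j)·g_2(j)·g_3(k−j) for k = 0…5: 1, 4, 14, 44, 128, 352.
c_5 = Σ_k C(5,k)·g_1(k)·h(5−k) = 1·1·352 + 5·5·128 + 10·20·44 + 10·60·14 + 5·120·4 + 1·120·1 = 352 + 3200 + 8800 + 8400 + 2400 + 120 = 23272.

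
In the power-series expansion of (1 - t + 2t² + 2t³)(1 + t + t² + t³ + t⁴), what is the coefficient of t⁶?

4

(1 - t + 2t² + 2t³) has coefficients 1,-1,2,2 for degrees 0…3.
(1 + t + t² + t³ + t⁴) has coefficients 1,1,1,1,1,0,0 for degrees 0…6.
[t⁶] = 1·0 − 1·0 + 2·1 + 2·1 = 4.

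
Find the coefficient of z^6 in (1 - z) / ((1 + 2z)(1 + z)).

Partial fractions give a closed form: a_n = (3)·(-2)^n + (-2)·(-1)^n.
At n = 6: a_6 = 190.

190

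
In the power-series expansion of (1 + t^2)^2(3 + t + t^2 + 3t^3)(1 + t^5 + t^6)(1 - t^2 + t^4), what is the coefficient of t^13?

5

(1 + t^2)^2 has coefficients 1,0,2,0,1 for degrees 0…4.
(3 + t + t^2 + 3t^3) has coefficients 3,1,1,3,0,0,0,0,0,0,0,0,0,0 for degrees 0…13.
Multiplying by (1 + t^5 + t^6) gives running coefficients 3,1,1,3,0,3,4,2,4,3,0,0,0,0 for degrees 0…13.
Finally multiplying by (1 - t^2 + t^4), the product of all factors after the first has coefficients 3,1,-2,2,2,1,5,2,0,4,0,-1,4,3 for degrees 0…13.
[t^13] = 1·3 + 2·(-1) + 1·4 = 5.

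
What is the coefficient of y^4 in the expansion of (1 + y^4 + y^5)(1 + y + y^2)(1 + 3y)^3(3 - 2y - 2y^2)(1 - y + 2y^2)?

(1 + y^4 + y^5) has coefficients 1,0,0,0,1 for degrees 0…4.
(1 + y + y^2) has coefficients 1,1,1,0,0 for degrees 0…4.
Multiplying by (1 + 3y)^3 gives running coefficients 1,10,37,63,54 for degrees 0…4.
Multiplying by (3 - 2y - 2y^2) gives running coefficients 3,28,89,95,-38 for degrees 0…4.
Finally multiplying by (1 - y + 2y^2), the product of all factors after the first has coefficients 3,25,67,62,45 for degrees 0…4.
[y^4] = 1·45 + 1·3 = 48.

48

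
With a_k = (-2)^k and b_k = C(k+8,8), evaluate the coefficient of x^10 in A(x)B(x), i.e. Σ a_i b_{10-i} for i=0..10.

20498

This is [x^10] in the product of the two ordinary generating functions.
Σ = 1·43758 − 2·24310 + 4·12870 − 8·6435 + 16·3003 − 32·1287 + 64·495 − 128·165 + 256·45 − 512·9 + 1024·1 = 20498.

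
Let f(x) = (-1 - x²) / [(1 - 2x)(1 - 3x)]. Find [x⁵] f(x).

The denominator gives the recurrence a_n = 5a_(n−1) − 6a_(n−2) for n ≥ 3; the numerator fixes a_0 = -1, a_1 = -5, a_2 = -20.
Iterating: -1, -5, -20, -70, -230, -730, so a_5 = -730.

-730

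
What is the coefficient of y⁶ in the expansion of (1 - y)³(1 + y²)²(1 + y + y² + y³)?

-2

(1 - y)³ has coefficients 1,-3,3,-1 for degrees 0…3.
(1 + y²)² has coefficients 1,0,2,0,1,0,0 for degrees 0…6.
Finally multiplying by (1 + y + y² + y³), the product of all factors after the first has coefficients 1,1,3,3,3,3,1 for degrees 0…6.
[y⁶] = 1·1 − 3·3 + 3·3 − 1·3 = -2.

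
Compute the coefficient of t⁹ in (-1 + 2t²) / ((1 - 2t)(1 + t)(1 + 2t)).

171

Partial fractions give a closed form: a_n = (-1/6)·2^n + (-1/3)·(-1)^n + (-1/2)·(-2)^n.
At n = 9: a_9 = 171.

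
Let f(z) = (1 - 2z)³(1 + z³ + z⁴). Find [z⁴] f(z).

(1 - 2z)³ has coefficients 1,-6,12,-8 for degrees 0…3.
(1 + z³ + z⁴) has coefficients 1,0,0,1,1 for degrees 0…4.
[z⁴] = 1·1 − 6·1 + 12·0 − 8·0 = -5.

-5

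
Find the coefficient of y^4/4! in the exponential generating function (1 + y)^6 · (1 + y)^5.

7920

The EGF product rule gives c_4 = Σ_{k_1+k_2=4} C(4; k_1,k_2) · ∏ g_i(k_i), where (1+y)^6 gives the falling factorial (6)_k; (1+y)^5 gives the falling factorial (5)_k.
g_1(k) for k = 0…4: 1, 6, 30, 120, 360.
g_2(k) for k = 0…4: 1, 5, 20, 60, 120.
c_4 = Σ_k C(4,k)·g_1(k)·g_2(4−k) = 1·1·120 + 4·6·60 + 6·30·20 + 4·120·5 + 1·360·1 = 120 + 1440 + 3600 + 2400 + 360 = 7920.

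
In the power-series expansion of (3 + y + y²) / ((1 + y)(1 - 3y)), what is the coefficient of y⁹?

The denominator gives the recurrence a_n = 2a_(n−1) + 3a_(n−2) for n ≥ 3; the numerator fixes a_0 = 3, a_1 = 7, a_2 = 24.
Iterating: 3, 7, 24, 69, 210, 627, 1884, 5649, 16950, 50847, so a_9 = 50847.

50847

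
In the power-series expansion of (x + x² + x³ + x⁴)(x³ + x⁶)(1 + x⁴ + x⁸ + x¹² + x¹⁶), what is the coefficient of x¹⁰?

2

(x + x² + x³ + x⁴) has coefficients 0,1,1,1,1 for degrees 0…4.
(x³ + x⁶) has coefficients 0,0,0,1,0,0,1,0,0,0,0 for degrees 0…10.
Finally multiplying by (1 + x⁴ + x⁸ + x¹² + x¹⁶), the product of all factors after the first has coefficients 0,0,0,1,0,0,1,1,0,0,1 for degrees 0…10.
[x¹⁰] = 1·0 + 1·0 + 1·1 + 1·1 = 2.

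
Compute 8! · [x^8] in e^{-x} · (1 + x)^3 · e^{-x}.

-2816

The EGF product rule gives c_8 = Σ_{k_1+k_2+k_3=8} C(8; k_1,k_2,k_3) · ∏ g_i(k_i), where e^{-x} gives (-1)^k; (1+x)^3 gives the falling factorial (3)_k; e^{-x} gives (-1)^k.
g_1(k) for k = 0…8: 1, -1, 1, -1, 1, -1, 1, -1, 1.
g_2(k) for k = 0…8: 1, 3, 6, 6, 0, 0, 0, 0, 0.
g_3(k) for k = 0…8: 1, -1, 1, -1, 1, -1, 1, -1, 1.
First combine the last two factors: h(k) = Σ_j C(k,j)·g_2(j)·g_3(k−j) for k = 0…8: 1, 2, 1, -4, 1, 14, -47, 104, -191.
c_8 = Σ_k C(8,k)·g_1(k)·h(8−k) = 1·1·(-191) + 8·(-1)·104 + 28·1·(-47) + 56·(-1)·14 + 70·1·1 + 56·(-1)·(-4) + 28·1·1 + 8·(-1)·2 + 1·1·1 = −191 − 832 − 1316 − 784 + 70 + 224 + 28 − 16 + 1 = -2816.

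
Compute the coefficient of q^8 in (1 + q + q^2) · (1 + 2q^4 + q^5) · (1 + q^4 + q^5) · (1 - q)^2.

3

(1 + q + q^2) has coefficients 1,1,1 for degrees 0…2.
(1 + 2q^4 + q^5) has coefficients 1,0,0,0,2,1,0,0,0 for degrees 0…8.
Multiplying by (1 + q^4 + q^5) gives running coefficients 1,0,0,0,3,2,0,0,2 for degrees 0…8.
Finally multiplying by (1 - q)^2, the product of all factors after the first has coefficients 1,-2,1,0,3,-4,-1,2,2 for degrees 0…8.
[q^8] = 1·2 + 1·2 + 1·(-1) = 3.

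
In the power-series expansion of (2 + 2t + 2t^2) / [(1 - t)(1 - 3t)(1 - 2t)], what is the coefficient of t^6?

8584

Partial fractions give a closed form: a_n = (3)·1^n + (13)·3^n + (-14)·2^n.
At n = 6: a_6 = 8584.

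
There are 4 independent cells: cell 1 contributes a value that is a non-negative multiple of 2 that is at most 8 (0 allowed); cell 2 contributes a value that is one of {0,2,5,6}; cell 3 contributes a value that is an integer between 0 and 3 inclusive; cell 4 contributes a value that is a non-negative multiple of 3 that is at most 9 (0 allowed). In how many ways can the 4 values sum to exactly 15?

22

The generating function for the choices is (1 + t² + t⁴ + t⁶ + t⁸)·(1 + t² + t⁵ + t⁶)·(1 + t + t² + t³)·(1 + t³ + t⁶ + t⁹); the count is [t¹⁵].
(1 + t² + t⁴ + t⁶ + t⁸) has coefficients 1,0,1,0,1,0,1,0,1 for degrees 0…8.
(1 + t² + t⁵ + t⁶) has coefficients 1,0,1,0,0,1,1,0,0,0,0,0,0,0,0,0 for degrees 0…15.
Multiplying by (1 + t + t² + t³) gives running coefficients 1,1,2,2,1,2,2,2,2,1,0,0,0,0,0,0 for degrees 0…15.
Finally multiplying by (1 + t³ + t⁶ + t⁹), the product of all factors after the first has coefficients 1,1,2,3,2,4,5,4,6,6,4,6,5,3,4,3 for degrees 0…15.
[t¹⁵] = 1·3 + 1·3 + 1·6 + 1·6 + 1·4 = 22.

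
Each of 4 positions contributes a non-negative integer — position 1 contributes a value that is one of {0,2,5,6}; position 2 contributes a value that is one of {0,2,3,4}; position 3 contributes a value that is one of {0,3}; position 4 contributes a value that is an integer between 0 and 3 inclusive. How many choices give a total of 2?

3

The generating function for the choices is (1 + x^2 + x^5 + x^6)·(1 + x^2 + x^3 + x^4)·(1 + x^3)·(1 + x + x^2 + x^3); the count is [x^2].
(1 + x^2 + x^5 + x^6) has coefficients 1,0,1 for degrees 0…2.
(1 + x^2 + x^3 + x^4) has coefficients 1,0,1 for degrees 0…2.
Multiplying by (1 + x^3) gives running coefficients 1,0,1 for degrees 0…2.
Finally multiplying by (1 + x + x^2 + x^3), the product of all factors after the first has coefficients 1,1,2 for degrees 0…2.
[x^2] = 1·2 + 1·1 = 3.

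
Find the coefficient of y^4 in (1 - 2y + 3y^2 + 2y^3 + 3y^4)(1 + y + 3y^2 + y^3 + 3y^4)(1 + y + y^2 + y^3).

18

(1 - 2y + 3y^2 + 2y^3 + 3y^4) has coefficients 1,-2,3,2,3 for degrees 0…4.
(1 + y + 3y^2 + y^3 + 3y^4) has coefficients 1,1,3,1,3 for degrees 0…4.
Finally multiplying by (1 + y + y^2 + y^3), the product of all factors after the first has coefficients 1,2,5,6,8 for degrees 0…4.
[y^4] = 1·8 − 2·6 + 3·5 + 2·2 + 3·1 = 18.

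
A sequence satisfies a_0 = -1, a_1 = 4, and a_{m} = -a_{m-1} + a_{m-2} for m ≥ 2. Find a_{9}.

The ordinary generating function has denominator 1 + t - t^2.
Iterating the recurrence: a_0,…,a_{9} = -1, 4, -5, 9, -14, 23, -37, 60, -97, 157.

157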